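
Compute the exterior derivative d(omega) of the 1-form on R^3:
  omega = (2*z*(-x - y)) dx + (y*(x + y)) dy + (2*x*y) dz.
d(omega) = (y + 2*z) dx ∧ dy + (2*x + 4*y) dx ∧ dz + (2*x) dy ∧ dz

For a 1-form omega = sum_i f_i dx_i, the exterior derivative is
  d(omega) = sum_{i < j} (∂f_j/∂x_i - ∂f_i/∂x_j) dx_i ∧ dx_j.
  coefficient of dx ∧ dy: ∂f_2/∂x - ∂f_1/∂y = ∂(y*(x + y))/∂x - ∂(2*z*(-x - y))/∂y = y + 2*z
  coefficient of dx ∧ dz: ∂f_3/∂x - ∂f_1/∂z = ∂(2*x*y)/∂x - ∂(2*z*(-x - y))/∂z = 2*x + 4*y
  coefficient of dy ∧ dz: ∂f_3/∂y - ∂f_2/∂z = ∂(2*x*y)/∂y - ∂(y*(x + y))/∂z = 2*x
Assembling: d(omega) = (y + 2*z) dx ∧ dy + (2*x + 4*y) dx ∧ dz + (2*x) dy ∧ dz.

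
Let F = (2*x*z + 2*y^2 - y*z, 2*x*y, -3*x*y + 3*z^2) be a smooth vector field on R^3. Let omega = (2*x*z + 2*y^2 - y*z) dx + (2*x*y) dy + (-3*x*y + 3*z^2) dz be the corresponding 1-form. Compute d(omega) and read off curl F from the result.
d(omega) = (-3*x) dy ∧ dz + (2*x + 2*y) dz ∧ dx + (-2*y + z) dx ∧ dy; curl F = (-3*x, 2*x + 2*y, -2*y + z)

d omega = sum_{i<j} (∂f_j/∂x_i - ∂f_i/∂x_j) dx_i ∧ dx_j. Under the identification (dy ∧ dz, dz ∧ dx, dx ∧ dy) ↔ (e_x, e_y, e_z), the coefficients are exactly the components of curl F. Compute:
  ∂R/∂y - ∂Q/∂z = (-3*x) - (0) = -3*x
  ∂P/∂z - ∂R/∂x = (2*x - y) - (-3*y) = 2*x + 2*y
  ∂Q/∂x - ∂P/∂y = (2*y) - (4*y - z) = -2*y + z.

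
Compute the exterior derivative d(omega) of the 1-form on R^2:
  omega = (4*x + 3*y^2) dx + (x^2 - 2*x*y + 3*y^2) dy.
d(omega) = (2*x - 8*y) dx ∧ dy

For a 1-form omega = sum_i f_i dx_i, the exterior derivative is
  d(omega) = sum_{i < j} (∂f_j/∂x_i - ∂f_i/∂x_j) dx_i ∧ dx_j.
  coefficient of dx ∧ dy: ∂f_2/∂x - ∂f_1/∂y = ∂(x^2 - 2*x*y + 3*y^2)/∂x - ∂(4*x + 3*y^2)/∂y = 2*x - 8*y
Assembling: d(omega) = (2*x - 8*y) dx ∧ dy.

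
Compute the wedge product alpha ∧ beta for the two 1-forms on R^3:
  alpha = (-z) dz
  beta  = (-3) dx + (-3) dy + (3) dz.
alpha ∧ beta = (-3*z) dx ∧ dz + (-3*z) dy ∧ dz

Distribute the wedge, using dx_i ∧ dx_j = -dx_j ∧ dx_i and dx_i ∧ dx_i = 0. For each pair (i, j) with i < j, the coefficient of dx_i ∧ dx_j in alpha ∧ beta is (alpha_i * beta_j - alpha_j * beta_i). Collecting: alpha ∧ beta = (-3*z) dx ∧ dz + (-3*z) dy ∧ dz.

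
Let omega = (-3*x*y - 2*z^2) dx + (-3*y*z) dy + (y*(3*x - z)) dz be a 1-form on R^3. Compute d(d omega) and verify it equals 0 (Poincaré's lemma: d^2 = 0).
d(d omega) = 0

Step 1: d omega = sum_{i<j} (∂f_j/∂x_i - ∂f_i/∂x_j) dx_i ∧ dx_j:
  coeff of dx ∧ dy: 3*x
  coeff of dx ∧ dz: 3*y + 4*z
  coeff of dy ∧ dz: 3*x + 3*y - z
Step 2: Apply d again to each 2-form coefficient. The only possible 3-form in R^3 is dx ∧ dy ∧ dz, with coefficient
  ∂(coeff of dy∧dz)/∂x - ∂(coeff of dx∧dz)/∂y + ∂(coeff of dx∧dy)/∂z
  = ∂/∂x (3*x + 3*y - z) - ∂/∂y (3*y + 4*z) + ∂/∂z (3*x).
Each of these terms simplifies to sums of mixed partials that cancel in pairs. The result is 0 (by equality of mixed partials for smooth functions — Schwarz / Clairaut).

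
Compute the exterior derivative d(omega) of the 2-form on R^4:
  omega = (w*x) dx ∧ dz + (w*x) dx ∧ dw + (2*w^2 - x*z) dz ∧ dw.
d(omega) = (x - z) dx ∧ dz ∧ dw

For a 2-form omega = sum_{i<j} g_{ij} dx_i ∧ dx_j, the exterior derivative is
  d(omega) = sum_{i<j} d(g_{ij}) ∧ dx_i ∧ dx_j = sum_{i<j, k} (∂g_{ij}/∂x_k) dx_k ∧ dx_i ∧ dx_j.
Expand each term, using dx_k ∧ dx_i ∧ dx_j = sgn(permutation) dx_{(a)} ∧ dx_{(b)} ∧ dx_{(c)} with (a < b < c) sorted:
  d(w*x) includes (∂/∂w)(w*x) dw = (x) dw, which multiplied by dx ∧ dz gives (x) dx ∧ dz ∧ dw
  d(2*w^2 - x*z) includes (∂/∂x)(2*w^2 - x*z) dx = (-z) dx, which multiplied by dz ∧ dw gives (-z) dx ∧ dz ∧ dw
Collecting like 3-forms: d(omega) = (x - z) dx ∧ dz ∧ dw.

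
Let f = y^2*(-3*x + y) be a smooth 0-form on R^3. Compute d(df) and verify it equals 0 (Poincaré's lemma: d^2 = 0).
d(df) = 0

Step 1: df = sum_i (∂f/∂x_i) dx_i = (-3*y^2) dx + (3*y*(-2*x + y)) dy + (0) dz.
Step 2: Apply d again. Using the 1-form formula, the coefficient of dx ∧ dy in d(df) is ∂^2 f/∂x ∂y - ∂^2 f/∂y ∂x = (-6*y) - (-6*y) = 0 (equality of mixed partials for smooth f).
Similarly for dx ∧ dz and dy ∧ dz — all coefficients vanish. So d(df) = 0.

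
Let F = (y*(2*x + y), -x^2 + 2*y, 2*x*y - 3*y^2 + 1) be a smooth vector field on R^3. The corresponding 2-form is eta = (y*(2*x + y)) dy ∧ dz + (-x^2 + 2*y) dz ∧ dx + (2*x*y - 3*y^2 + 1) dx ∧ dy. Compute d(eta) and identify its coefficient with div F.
d(eta) = (2*y + 2) dx ∧ dy ∧ dz; div F = 2*y + 2

For a 2-form in R^3 of the form above, applying d gives a 3-form with coefficient ∂P/∂x + ∂Q/∂y + ∂R/∂z:
  ∂P/∂x = 2*y
  ∂Q/∂y = 2
  ∂R/∂z = 0
Sum = 2*y + 2, which is exactly div F.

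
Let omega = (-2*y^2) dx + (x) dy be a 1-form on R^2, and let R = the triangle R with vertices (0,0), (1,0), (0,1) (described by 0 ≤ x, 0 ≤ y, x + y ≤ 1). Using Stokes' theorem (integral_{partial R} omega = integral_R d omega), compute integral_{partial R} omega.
integral_(partial R) omega = 7/6

Stokes: integral_partial_R omega = integral_R d omega with d omega = (∂Q/∂x - ∂P/∂y) dx ∧ dy.
  ∂Q/∂x = 1
  ∂P/∂y = -4*y
  integrand = ∂Q/∂x - ∂P/∂y = 4*y + 1.
Integrating over R: integral_0^1 integral_0^{1-x} (4*y + 1) dy dx = 7/6.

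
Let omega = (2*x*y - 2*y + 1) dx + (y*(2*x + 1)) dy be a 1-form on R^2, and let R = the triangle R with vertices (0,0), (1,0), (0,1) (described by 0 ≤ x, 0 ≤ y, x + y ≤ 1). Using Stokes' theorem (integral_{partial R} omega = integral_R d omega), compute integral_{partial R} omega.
integral_(partial R) omega = 1

Stokes: integral_partial_R omega = integral_R d omega with d omega = (∂Q/∂x - ∂P/∂y) dx ∧ dy.
  ∂Q/∂x = 2*y
  ∂P/∂y = 2*x - 2
  integrand = ∂Q/∂x - ∂P/∂y = -2*x + 2*y + 2.
Integrating over R: integral_0^1 integral_0^{1-x} (-2*x + 2*y + 2) dy dx = 1.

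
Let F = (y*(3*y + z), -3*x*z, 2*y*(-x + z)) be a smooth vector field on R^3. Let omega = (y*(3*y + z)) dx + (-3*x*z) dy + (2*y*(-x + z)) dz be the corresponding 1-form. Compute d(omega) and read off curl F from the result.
d(omega) = (x + 2*z) dy ∧ dz + (3*y) dz ∧ dx + (-6*y - 4*z) dx ∧ dy; curl F = (x + 2*z, 3*y, -6*y - 4*z)

d omega = sum_{i<j} (∂f_j/∂x_i - ∂f_i/∂x_j) dx_i ∧ dx_j. Under the identification (dy ∧ dz, dz ∧ dx, dx ∧ dy) ↔ (e_x, e_y, e_z), the coefficients are exactly the components of curl F. Compute:
  ∂R/∂y - ∂Q/∂z = (-2*x + 2*z) - (-3*x) = x + 2*z
  ∂P/∂z - ∂R/∂x = (y) - (-2*y) = 3*y
  ∂Q/∂x - ∂P/∂y = (-3*z) - (6*y + z) = -6*y - 4*z.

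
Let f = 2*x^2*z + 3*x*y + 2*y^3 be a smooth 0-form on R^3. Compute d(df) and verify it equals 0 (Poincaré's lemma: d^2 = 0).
d(df) = 0

Step 1: df = sum_i (∂f/∂x_i) dx_i = (4*x*z + 3*y) dx + (3*x + 6*y^2) dy + (2*x^2) dz.
Step 2: Apply d again. Using the 1-form formula, the coefficient of dx ∧ dy in d(df) is ∂^2 f/∂x ∂y - ∂^2 f/∂y ∂x = (3) - (3) = 0 (equality of mixed partials for smooth f).
Similarly for dx ∧ dz and dy ∧ dz — all coefficients vanish. So d(df) = 0.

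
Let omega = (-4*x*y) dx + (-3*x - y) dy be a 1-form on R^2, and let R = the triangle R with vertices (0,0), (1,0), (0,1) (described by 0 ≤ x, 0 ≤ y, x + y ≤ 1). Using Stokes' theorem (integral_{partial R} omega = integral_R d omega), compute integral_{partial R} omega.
integral_(partial R) omega = -5/6

Stokes: integral_partial_R omega = integral_R d omega with d omega = (∂Q/∂x - ∂P/∂y) dx ∧ dy.
  ∂Q/∂x = -3
  ∂P/∂y = -4*x
  integrand = ∂Q/∂x - ∂P/∂y = 4*x - 3.
Integrating over R: integral_0^1 integral_0^{1-x} (4*x - 3) dy dx = -5/6.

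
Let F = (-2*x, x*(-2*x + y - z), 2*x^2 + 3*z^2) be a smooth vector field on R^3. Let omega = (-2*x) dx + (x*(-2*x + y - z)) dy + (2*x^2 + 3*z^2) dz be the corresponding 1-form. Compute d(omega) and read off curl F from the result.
d(omega) = (x) dy ∧ dz + (-4*x) dz ∧ dx + (-4*x + y - z) dx ∧ dy; curl F = (x, -4*x, -4*x + y - z)

d omega = sum_{i<j} (∂f_j/∂x_i - ∂f_i/∂x_j) dx_i ∧ dx_j. Under the identification (dy ∧ dz, dz ∧ dx, dx ∧ dy) ↔ (e_x, e_y, e_z), the coefficients are exactly the components of curl F. Compute:
  ∂R/∂y - ∂Q/∂z = (0) - (-x) = x
  ∂P/∂z - ∂R/∂x = (0) - (4*x) = -4*x
  ∂Q/∂x - ∂P/∂y = (-4*x + y - z) - (0) = -4*x + y - z.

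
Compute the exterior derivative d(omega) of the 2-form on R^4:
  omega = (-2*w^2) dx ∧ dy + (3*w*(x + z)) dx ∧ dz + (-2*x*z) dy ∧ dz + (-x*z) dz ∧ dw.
d(omega) = (-4*w) dx ∧ dy ∧ dw + (3*x + 2*z) dx ∧ dz ∧ dw + (-2*z) dx ∧ dy ∧ dz

For a 2-form omega = sum_{i<j} g_{ij} dx_i ∧ dx_j, the exterior derivative is
  d(omega) = sum_{i<j} d(g_{ij}) ∧ dx_i ∧ dx_j = sum_{i<j, k} (∂g_{ij}/∂x_k) dx_k ∧ dx_i ∧ dx_j.
Expand each term, using dx_k ∧ dx_i ∧ dx_j = sgn(permutation) dx_{(a)} ∧ dx_{(b)} ∧ dx_{(c)} with (a < b < c) sorted:
  d(-2*w^2) includes (∂/∂w)(-2*w^2) dw = (-4*w) dw, which multiplied by dx ∧ dy gives (-4*w) dx ∧ dy ∧ dw
  d(3*w*(x + z)) includes (∂/∂w)(3*w*(x + z)) dw = (3*x + 3*z) dw, which multiplied by dx ∧ dz gives (3*x + 3*z) dx ∧ dz ∧ dw
  d(-2*x*z) includes (∂/∂x)(-2*x*z) dx = (-2*z) dx, which multiplied by dy ∧ dz gives (-2*z) dx ∧ dy ∧ dz
  d(-x*z) includes (∂/∂x)(-x*z) dx = (-z) dx, which multiplied by dz ∧ dw gives (-z) dx ∧ dz ∧ dw
Collecting like 3-forms: d(omega) = (-4*w) dx ∧ dy ∧ dw + (3*x + 2*z) dx ∧ dz ∧ dw + (-2*z) dx ∧ dy ∧ dz.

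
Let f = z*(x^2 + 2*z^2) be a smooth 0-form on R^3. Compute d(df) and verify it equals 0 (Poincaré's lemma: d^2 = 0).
d(df) = 0

Step 1: df = sum_i (∂f/∂x_i) dx_i = (2*x*z) dx + (0) dy + (x^2 + 6*z^2) dz.
Step 2: Apply d again. Using the 1-form formula, the coefficient of dx ∧ dy in d(df) is ∂^2 f/∂x ∂y - ∂^2 f/∂y ∂x = (0) - (0) = 0 (equality of mixed partials for smooth f).
Similarly for dx ∧ dz and dy ∧ dz — all coefficients vanish. So d(df) = 0.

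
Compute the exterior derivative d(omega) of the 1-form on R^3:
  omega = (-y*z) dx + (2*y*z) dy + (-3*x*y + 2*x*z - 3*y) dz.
d(omega) = (z) dx ∧ dy + (-2*y + 2*z) dx ∧ dz + (-3*x - 2*y - 3) dy ∧ dz

For a 1-form omega = sum_i f_i dx_i, the exterior derivative is
  d(omega) = sum_{i < j} (∂f_j/∂x_i - ∂f_i/∂x_j) dx_i ∧ dx_j.
  coefficient of dx ∧ dy: ∂f_2/∂x - ∂f_1/∂y = ∂(2*y*z)/∂x - ∂(-y*z)/∂y = z
  coefficient of dx ∧ dz: ∂f_3/∂x - ∂f_1/∂z = ∂(-3*x*y + 2*x*z - 3*y)/∂x - ∂(-y*z)/∂z = -2*y + 2*z
  coefficient of dy ∧ dz: ∂f_3/∂y - ∂f_2/∂z = ∂(-3*x*y + 2*x*z - 3*y)/∂y - ∂(2*y*z)/∂z = -3*x - 2*y - 3
Assembling: d(omega) = (z) dx ∧ dy + (-2*y + 2*z) dx ∧ dz + (-3*x - 2*y - 3) dy ∧ dz.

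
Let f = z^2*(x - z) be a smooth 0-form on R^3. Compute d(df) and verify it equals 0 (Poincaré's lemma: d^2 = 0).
d(df) = 0

Step 1: df = sum_i (∂f/∂x_i) dx_i = (z^2) dx + (0) dy + (z*(2*x - 3*z)) dz.
Step 2: Apply d again. Using the 1-form formula, the coefficient of dx ∧ dy in d(df) is ∂^2 f/∂x ∂y - ∂^2 f/∂y ∂x = (0) - (0) = 0 (equality of mixed partials for smooth f).
Similarly for dx ∧ dz and dy ∧ dz — all coefficients vanish. So d(df) = 0.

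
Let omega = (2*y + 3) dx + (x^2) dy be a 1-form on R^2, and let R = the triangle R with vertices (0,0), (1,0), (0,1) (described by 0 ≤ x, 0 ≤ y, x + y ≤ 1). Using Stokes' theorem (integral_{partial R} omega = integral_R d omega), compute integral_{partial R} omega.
integral_(partial R) omega = -2/3

Stokes: integral_partial_R omega = integral_R d omega with d omega = (∂Q/∂x - ∂P/∂y) dx ∧ dy.
  ∂Q/∂x = 2*x
  ∂P/∂y = 2
  integrand = ∂Q/∂x - ∂P/∂y = 2*x - 2.
Integrating over R: integral_0^1 integral_0^{1-x} (2*x - 2) dy dx = -2/3.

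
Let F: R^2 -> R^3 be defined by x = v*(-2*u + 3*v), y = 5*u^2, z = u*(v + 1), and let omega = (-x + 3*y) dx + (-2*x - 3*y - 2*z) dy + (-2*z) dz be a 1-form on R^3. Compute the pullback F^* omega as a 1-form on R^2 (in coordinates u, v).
F^* omega = (-150*u^3 - 10*u^2*v - 20*u^2 - 66*u*v^2 - 4*u*v - 2*u + 6*v^3) du + (-30*u^3 + 84*u^2*v - 2*u^2 + 18*u*v^2 - 18*v^3) dv

Using F^*(f dg) = (f ∘ F) d(g ∘ F), substitute each coordinate x_i by F_i(u, v) in f_i, and replace dx_i by d F_i = (∂F_i/∂u) du + (∂F_i/∂v) dv.
  For the x component: f_1(F) = 15*u^2 + 2*u*v - 3*v^2; d F_1 = (-2*v) du + (-2*u + 6*v) dv
  For the y component: f_2(F) = -15*u^2 + 2*u*v - 2*u - 6*v^2; d F_2 = (10*u) du + (0) dv
  For the z component: f_3(F) = 2*u*(-v - 1); d F_3 = (v + 1) du + (u) dv
Combining and collecting du, dv coefficients:
  coeff of du: -150*u^3 - 10*u^2*v - 20*u^2 - 66*u*v^2 - 4*u*v - 2*u + 6*v^3
  coeff of dv: -30*u^3 + 84*u^2*v - 2*u^2 + 18*u*v^2 - 18*v^3
F^* omega = (-150*u^3 - 10*u^2*v - 20*u^2 - 66*u*v^2 - 4*u*v - 2*u + 6*v^3) du + (-30*u^3 + 84*u^2*v - 2*u^2 + 18*u*v^2 - 18*v^3) dv.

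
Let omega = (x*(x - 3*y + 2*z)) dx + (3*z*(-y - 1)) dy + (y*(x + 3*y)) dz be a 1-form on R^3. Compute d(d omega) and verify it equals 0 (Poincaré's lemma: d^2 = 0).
d(d omega) = 0

Step 1: d omega = sum_{i<j} (∂f_j/∂x_i - ∂f_i/∂x_j) dx_i ∧ dx_j:
  coeff of dx ∧ dy: 3*x
  coeff of dx ∧ dz: -2*x + y
  coeff of dy ∧ dz: x + 9*y + 3
Step 2: Apply d again to each 2-form coefficient. The only possible 3-form in R^3 is dx ∧ dy ∧ dz, with coefficient
  ∂(coeff of dy∧dz)/∂x - ∂(coeff of dx∧dz)/∂y + ∂(coeff of dx∧dy)/∂z
  = ∂/∂x (x + 9*y + 3) - ∂/∂y (-2*x + y) + ∂/∂z (3*x).
Each of these terms simplifies to sums of mixed partials that cancel in pairs. The result is 0 (by equality of mixed partials for smooth functions — Schwarz / Clairaut).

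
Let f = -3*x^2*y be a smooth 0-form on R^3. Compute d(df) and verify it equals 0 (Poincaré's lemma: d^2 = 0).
d(df) = 0

Step 1: df = sum_i (∂f/∂x_i) dx_i = (-6*x*y) dx + (-3*x^2) dy + (0) dz.
Step 2: Apply d again. Using the 1-form formula, the coefficient of dx ∧ dy in d(df) is ∂^2 f/∂x ∂y - ∂^2 f/∂y ∂x = (-6*x) - (-6*x) = 0 (equality of mixed partials for smooth f).
Similarly for dx ∧ dz and dy ∧ dz — all coefficients vanish. So d(df) = 0.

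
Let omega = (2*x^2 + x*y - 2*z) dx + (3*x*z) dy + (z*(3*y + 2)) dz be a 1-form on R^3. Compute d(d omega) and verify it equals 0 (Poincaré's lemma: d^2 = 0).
d(d omega) = 0

Step 1: d omega = sum_{i<j} (∂f_j/∂x_i - ∂f_i/∂x_j) dx_i ∧ dx_j:
  coeff of dx ∧ dy: -x + 3*z
  coeff of dx ∧ dz: 2
  coeff of dy ∧ dz: -3*x + 3*z
Step 2: Apply d again to each 2-form coefficient. The only possible 3-form in R^3 is dx ∧ dy ∧ dz, with coefficient
  ∂(coeff of dy∧dz)/∂x - ∂(coeff of dx∧dz)/∂y + ∂(coeff of dx∧dy)/∂z
  = ∂/∂x (-3*x + 3*z) - ∂/∂y (2) + ∂/∂z (-x + 3*z).
Each of these terms simplifies to sums of mixed partials that cancel in pairs. The result is 0 (by equality of mixed partials for smooth functions — Schwarz / Clairaut).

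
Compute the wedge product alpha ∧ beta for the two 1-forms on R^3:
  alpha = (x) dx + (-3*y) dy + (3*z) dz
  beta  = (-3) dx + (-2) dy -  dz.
alpha ∧ beta = (-2*x - 9*y) dx ∧ dy + (-x + 9*z) dx ∧ dz + (3*y + 6*z) dy ∧ dz

Distribute the wedge, using dx_i ∧ dx_j = -dx_j ∧ dx_i and dx_i ∧ dx_i = 0. For each pair (i, j) with i < j, the coefficient of dx_i ∧ dx_j in alpha ∧ beta is (alpha_i * beta_j - alpha_j * beta_i). Collecting: alpha ∧ beta = (-2*x - 9*y) dx ∧ dy + (-x + 9*z) dx ∧ dz + (3*y + 6*z) dy ∧ dz.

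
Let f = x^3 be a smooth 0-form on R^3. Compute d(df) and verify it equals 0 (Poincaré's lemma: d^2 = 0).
d(df) = 0

Step 1: df = sum_i (∂f/∂x_i) dx_i = (3*x^2) dx + (0) dy + (0) dz.
Step 2: Apply d again. Using the 1-form formula, the coefficient of dx ∧ dy in d(df) is ∂^2 f/∂x ∂y - ∂^2 f/∂y ∂x = (0) - (0) = 0 (equality of mixed partials for smooth f).
Similarly for dx ∧ dz and dy ∧ dz — all coefficients vanish. So d(df) = 0.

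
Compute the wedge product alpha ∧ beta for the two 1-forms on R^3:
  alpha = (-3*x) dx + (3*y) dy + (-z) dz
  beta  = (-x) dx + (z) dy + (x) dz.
alpha ∧ beta = (3*x*(y - z)) dx ∧ dy + (-x*(3*x + z)) dx ∧ dz + (3*x*y + z^2) dy ∧ dz

Distribute the wedge, using dx_i ∧ dx_j = -dx_j ∧ dx_i and dx_i ∧ dx_i = 0. For each pair (i, j) with i < j, the coefficient of dx_i ∧ dx_j in alpha ∧ beta is (alpha_i * beta_j - alpha_j * beta_i). Collecting: alpha ∧ beta = (3*x*(y - z)) dx ∧ dy + (-x*(3*x + z)) dx ∧ dz + (3*x*y + z^2) dy ∧ dz.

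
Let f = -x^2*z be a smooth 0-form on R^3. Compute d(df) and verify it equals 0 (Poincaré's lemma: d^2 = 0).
d(df) = 0

Step 1: df = sum_i (∂f/∂x_i) dx_i = (-2*x*z) dx + (0) dy + (-x^2) dz.
Step 2: Apply d again. Using the 1-form formula, the coefficient of dx ∧ dy in d(df) is ∂^2 f/∂x ∂y - ∂^2 f/∂y ∂x = (0) - (0) = 0 (equality of mixed partials for smooth f).
Similarly for dx ∧ dz and dy ∧ dz — all coefficients vanish. So d(df) = 0.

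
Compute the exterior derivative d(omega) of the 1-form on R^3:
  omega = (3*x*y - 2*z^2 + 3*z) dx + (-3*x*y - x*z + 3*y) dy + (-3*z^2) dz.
d(omega) = (-3*x - 3*y - z) dx ∧ dy + (4*z - 3) dx ∧ dz + (x) dy ∧ dz

For a 1-form omega = sum_i f_i dx_i, the exterior derivative is
  d(omega) = sum_{i < j} (∂f_j/∂x_i - ∂f_i/∂x_j) dx_i ∧ dx_j.
  coefficient of dx ∧ dy: ∂f_2/∂x - ∂f_1/∂y = ∂(-3*x*y - x*z + 3*y)/∂x - ∂(3*x*y - 2*z^2 + 3*z)/∂y = -3*x - 3*y - z
  coefficient of dx ∧ dz: ∂f_3/∂x - ∂f_1/∂z = ∂(-3*z^2)/∂x - ∂(3*x*y - 2*z^2 + 3*z)/∂z = 4*z - 3
  coefficient of dy ∧ dz: ∂f_3/∂y - ∂f_2/∂z = ∂(-3*z^2)/∂y - ∂(-3*x*y - x*z + 3*y)/∂z = x
Assembling: d(omega) = (-3*x - 3*y - z) dx ∧ dy + (4*z - 3) dx ∧ dz + (x) dy ∧ dz.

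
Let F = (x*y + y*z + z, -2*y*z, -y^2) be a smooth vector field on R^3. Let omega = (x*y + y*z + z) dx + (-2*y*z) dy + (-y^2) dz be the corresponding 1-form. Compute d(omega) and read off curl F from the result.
d(omega) = (0) dy ∧ dz + (y + 1) dz ∧ dx + (-x - z) dx ∧ dy; curl F = (0, y + 1, -x - z)

d omega = sum_{i<j} (∂f_j/∂x_i - ∂f_i/∂x_j) dx_i ∧ dx_j. Under the identification (dy ∧ dz, dz ∧ dx, dx ∧ dy) ↔ (e_x, e_y, e_z), the coefficients are exactly the components of curl F. Compute:
  ∂R/∂y - ∂Q/∂z = (-2*y) - (-2*y) = 0
  ∂P/∂z - ∂R/∂x = (y + 1) - (0) = y + 1
  ∂Q/∂x - ∂P/∂y = (0) - (x + z) = -x - z.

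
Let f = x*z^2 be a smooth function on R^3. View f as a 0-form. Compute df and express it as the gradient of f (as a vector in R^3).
df = (z^2) dx + (0) dy + (2*x*z) dz; grad f = (z^2, 0, 2*x*z)

For a 0-form f, d f = (∂f/∂x) dx + (∂f/∂y) dy + (∂f/∂z) dz. The components of the vector representation are exactly the entries of grad f in Cartesian coordinates:
  ∂f/∂x = z^2
  ∂f/∂y = 0
  ∂f/∂z = 2*x*z.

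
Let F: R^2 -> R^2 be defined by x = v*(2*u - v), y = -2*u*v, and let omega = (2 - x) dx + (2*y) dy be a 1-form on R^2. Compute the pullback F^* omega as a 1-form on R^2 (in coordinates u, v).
F^* omega = (2*v*(2*u*v + v^2 + 2)) du + (4*u^2*v + 6*u*v^2 + 4*u - 2*v^3 - 4*v) dv

Using F^*(f dg) = (f ∘ F) d(g ∘ F), substitute each coordinate x_i by F_i(u, v) in f_i, and replace dx_i by d F_i = (∂F_i/∂u) du + (∂F_i/∂v) dv.
  For the x component: f_1(F) = -2*u*v + v^2 + 2; d F_1 = (2*v) du + (2*u - 2*v) dv
  For the y component: f_2(F) = -4*u*v; d F_2 = (-2*v) du + (-2*u) dv
Combining and collecting du, dv coefficients:
  coeff of du: 2*v*(2*u*v + v^2 + 2)
  coeff of dv: 4*u^2*v + 6*u*v^2 + 4*u - 2*v^3 - 4*v
F^* omega = (2*v*(2*u*v + v^2 + 2)) du + (4*u^2*v + 6*u*v^2 + 4*u - 2*v^3 - 4*v) dv.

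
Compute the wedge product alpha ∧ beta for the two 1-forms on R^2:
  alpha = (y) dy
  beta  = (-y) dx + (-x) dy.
alpha ∧ beta = (y^2) dx ∧ dy

Distribute the wedge, using dx_i ∧ dx_j = -dx_j ∧ dx_i and dx_i ∧ dx_i = 0. For each pair (i, j) with i < j, the coefficient of dx_i ∧ dx_j in alpha ∧ beta is (alpha_i * beta_j - alpha_j * beta_i). Collecting: alpha ∧ beta = (y^2) dx ∧ dy.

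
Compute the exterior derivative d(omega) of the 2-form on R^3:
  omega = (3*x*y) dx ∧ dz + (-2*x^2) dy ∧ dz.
d(omega) = (-7*x) dx ∧ dy ∧ dz

For a 2-form omega = sum_{i<j} g_{ij} dx_i ∧ dx_j, the exterior derivative is
  d(omega) = sum_{i<j} d(g_{ij}) ∧ dx_i ∧ dx_j = sum_{i<j, k} (∂g_{ij}/∂x_k) dx_k ∧ dx_i ∧ dx_j.
Expand each term, using dx_k ∧ dx_i ∧ dx_j = sgn(permutation) dx_{(a)} ∧ dx_{(b)} ∧ dx_{(c)} with (a < b < c) sorted:
  d(3*x*y) includes (∂/∂y)(3*x*y) dy = (3*x) dy, which multiplied by dx ∧ dz gives (-3*x) dx ∧ dy ∧ dz
  d(-2*x^2) includes (∂/∂x)(-2*x^2) dx = (-4*x) dx, which multiplied by dy ∧ dz gives (-4*x) dx ∧ dy ∧ dz
Collecting like 3-forms: d(omega) = (-7*x) dx ∧ dy ∧ dz.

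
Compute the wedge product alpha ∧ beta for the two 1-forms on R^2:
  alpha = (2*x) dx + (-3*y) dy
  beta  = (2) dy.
alpha ∧ beta = (4*x) dx ∧ dy

Distribute the wedge, using dx_i ∧ dx_j = -dx_j ∧ dx_i and dx_i ∧ dx_i = 0. For each pair (i, j) with i < j, the coefficient of dx_i ∧ dx_j in alpha ∧ beta is (alpha_i * beta_j - alpha_j * beta_i). Collecting: alpha ∧ beta = (4*x) dx ∧ dy.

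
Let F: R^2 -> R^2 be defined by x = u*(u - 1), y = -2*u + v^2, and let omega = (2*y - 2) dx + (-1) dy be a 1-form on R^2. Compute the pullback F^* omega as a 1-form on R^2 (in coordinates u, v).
F^* omega = (-8*u^2 + 4*u*v^2 - 2*v^2 + 4) du + (-2*v) dv

Using F^*(f dg) = (f ∘ F) d(g ∘ F), substitute each coordinate x_i by F_i(u, v) in f_i, and replace dx_i by d F_i = (∂F_i/∂u) du + (∂F_i/∂v) dv.
  For the x component: f_1(F) = -4*u + 2*v^2 - 2; d F_1 = (2*u - 1) du + (0) dv
  For the y component: f_2(F) = -1; d F_2 = (-2) du + (2*v) dv
Combining and collecting du, dv coefficients:
  coeff of du: -8*u^2 + 4*u*v^2 - 2*v^2 + 4
  coeff of dv: -2*v
F^* omega = (-8*u^2 + 4*u*v^2 - 2*v^2 + 4) du + (-2*v) dv.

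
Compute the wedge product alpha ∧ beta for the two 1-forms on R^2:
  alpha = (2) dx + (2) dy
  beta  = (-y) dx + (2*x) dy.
alpha ∧ beta = (4*x + 2*y) dx ∧ dy

Distribute the wedge, using dx_i ∧ dx_j = -dx_j ∧ dx_i and dx_i ∧ dx_i = 0. For each pair (i, j) with i < j, the coefficient of dx_i ∧ dx_j in alpha ∧ beta is (alpha_i * beta_j - alpha_j * beta_i). Collecting: alpha ∧ beta = (4*x + 2*y) dx ∧ dy.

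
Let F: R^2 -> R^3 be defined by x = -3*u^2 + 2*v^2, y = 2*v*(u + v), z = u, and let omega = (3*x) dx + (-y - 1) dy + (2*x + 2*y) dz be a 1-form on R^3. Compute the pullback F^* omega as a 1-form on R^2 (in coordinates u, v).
F^* omega = (54*u^3 - 6*u^2 - 40*u*v^2 + 4*u*v - 4*v^3 + 8*v^2 - 2*v) du + (-40*u^2*v - 12*u*v^2 - 2*u + 16*v^3 - 4*v) dv

Using F^*(f dg) = (f ∘ F) d(g ∘ F), substitute each coordinate x_i by F_i(u, v) in f_i, and replace dx_i by d F_i = (∂F_i/∂u) du + (∂F_i/∂v) dv.
  For the x component: f_1(F) = -9*u^2 + 6*v^2; d F_1 = (-6*u) du + (4*v) dv
  For the y component: f_2(F) = -2*u*v - 2*v^2 - 1; d F_2 = (2*v) du + (2*u + 4*v) dv
  For the z component: f_3(F) = -6*u^2 + 4*u*v + 8*v^2; d F_3 = (1) du + (0) dv
Combining and collecting du, dv coefficients:
  coeff of du: 54*u^3 - 6*u^2 - 40*u*v^2 + 4*u*v - 4*v^3 + 8*v^2 - 2*v
  coeff of dv: -40*u^2*v - 12*u*v^2 - 2*u + 16*v^3 - 4*v
F^* omega = (54*u^3 - 6*u^2 - 40*u*v^2 + 4*u*v - 4*v^3 + 8*v^2 - 2*v) du + (-40*u^2*v - 12*u*v^2 - 2*u + 16*v^3 - 4*v) dv.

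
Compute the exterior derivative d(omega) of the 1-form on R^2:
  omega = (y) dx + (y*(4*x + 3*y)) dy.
d(omega) = (4*y - 1) dx ∧ dy

For a 1-form omega = sum_i f_i dx_i, the exterior derivative is
  d(omega) = sum_{i < j} (∂f_j/∂x_i - ∂f_i/∂x_j) dx_i ∧ dx_j.
  coefficient of dx ∧ dy: ∂f_2/∂x - ∂f_1/∂y = ∂(y*(4*x + 3*y))/∂x - ∂(y)/∂y = 4*y - 1
Assembling: d(omega) = (4*y - 1) dx ∧ dy.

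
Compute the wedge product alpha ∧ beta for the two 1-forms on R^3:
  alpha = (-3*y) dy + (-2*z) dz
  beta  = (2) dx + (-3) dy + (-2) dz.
alpha ∧ beta = (6*y) dx ∧ dy + (6*y - 6*z) dy ∧ dz + (4*z) dx ∧ dz

Distribute the wedge, using dx_i ∧ dx_j = -dx_j ∧ dx_i and dx_i ∧ dx_i = 0. For each pair (i, j) with i < j, the coefficient of dx_i ∧ dx_j in alpha ∧ beta is (alpha_i * beta_j - alpha_j * beta_i). Collecting: alpha ∧ beta = (6*y) dx ∧ dy + (6*y - 6*z) dy ∧ dz + (4*z) dx ∧ dz.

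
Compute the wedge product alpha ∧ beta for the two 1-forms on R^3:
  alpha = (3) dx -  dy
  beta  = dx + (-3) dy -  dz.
alpha ∧ beta = (-8) dx ∧ dy + (-3) dx ∧ dz + (1) dy ∧ dz

Distribute the wedge, using dx_i ∧ dx_j = -dx_j ∧ dx_i and dx_i ∧ dx_i = 0. For each pair (i, j) with i < j, the coefficient of dx_i ∧ dx_j in alpha ∧ beta is (alpha_i * beta_j - alpha_j * beta_i). Collecting: alpha ∧ beta = (-8) dx ∧ dy + (-3) dx ∧ dz + (1) dy ∧ dz.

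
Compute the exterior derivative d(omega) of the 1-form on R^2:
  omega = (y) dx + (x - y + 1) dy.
d(omega) = 0

For a 1-form omega = sum_i f_i dx_i, the exterior derivative is
  d(omega) = sum_{i < j} (∂f_j/∂x_i - ∂f_i/∂x_j) dx_i ∧ dx_j.

Assembling: d(omega) = 0.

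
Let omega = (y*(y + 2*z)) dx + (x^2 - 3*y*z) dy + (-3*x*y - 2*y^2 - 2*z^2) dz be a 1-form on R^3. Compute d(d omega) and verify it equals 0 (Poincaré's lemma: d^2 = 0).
d(d omega) = 0

Step 1: d omega = sum_{i<j} (∂f_j/∂x_i - ∂f_i/∂x_j) dx_i ∧ dx_j:
  coeff of dx ∧ dy: 2*x - 2*y - 2*z
  coeff of dx ∧ dz: -5*y
  coeff of dy ∧ dz: -3*x - y
Step 2: Apply d again to each 2-form coefficient. The only possible 3-form in R^3 is dx ∧ dy ∧ dz, with coefficient
  ∂(coeff of dy∧dz)/∂x - ∂(coeff of dx∧dz)/∂y + ∂(coeff of dx∧dy)/∂z
  = ∂/∂x (-3*x - y) - ∂/∂y (-5*y) + ∂/∂z (2*x - 2*y - 2*z).
Each of these terms simplifies to sums of mixed partials that cancel in pairs. The result is 0 (by equality of mixed partials for smooth functions — Schwarz / Clairaut).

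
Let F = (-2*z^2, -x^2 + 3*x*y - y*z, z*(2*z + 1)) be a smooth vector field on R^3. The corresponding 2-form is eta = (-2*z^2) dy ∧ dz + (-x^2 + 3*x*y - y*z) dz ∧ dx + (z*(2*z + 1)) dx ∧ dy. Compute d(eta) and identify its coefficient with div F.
d(eta) = (3*x + 3*z + 1) dx ∧ dy ∧ dz; div F = 3*x + 3*z + 1

For a 2-form in R^3 of the form above, applying d gives a 3-form with coefficient ∂P/∂x + ∂Q/∂y + ∂R/∂z:
  ∂P/∂x = 0
  ∂Q/∂y = 3*x - z
  ∂R/∂z = 4*z + 1
Sum = 3*x + 3*z + 1, which is exactly div F.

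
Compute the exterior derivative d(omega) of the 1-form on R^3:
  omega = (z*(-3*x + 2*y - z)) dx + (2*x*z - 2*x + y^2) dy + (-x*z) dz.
d(omega) = (-2) dx ∧ dy + (3*x - 2*y + z) dx ∧ dz + (-2*x) dy ∧ dz

For a 1-form omega = sum_i f_i dx_i, the exterior derivative is
  d(omega) = sum_{i < j} (∂f_j/∂x_i - ∂f_i/∂x_j) dx_i ∧ dx_j.
  coefficient of dx ∧ dy: ∂f_2/∂x - ∂f_1/∂y = ∂(2*x*z - 2*x + y^2)/∂x - ∂(z*(-3*x + 2*y - z))/∂y = -2
  coefficient of dx ∧ dz: ∂f_3/∂x - ∂f_1/∂z = ∂(-x*z)/∂x - ∂(z*(-3*x + 2*y - z))/∂z = 3*x - 2*y + z
  coefficient of dy ∧ dz: ∂f_3/∂y - ∂f_2/∂z = ∂(-x*z)/∂y - ∂(2*x*z - 2*x + y^2)/∂z = -2*x
Assembling: d(omega) = (-2) dx ∧ dy + (3*x - 2*y + z) dx ∧ dz + (-2*x) dy ∧ dz.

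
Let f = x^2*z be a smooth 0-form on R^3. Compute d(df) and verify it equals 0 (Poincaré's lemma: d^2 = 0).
d(df) = 0

Step 1: df = sum_i (∂f/∂x_i) dx_i = (2*x*z) dx + (0) dy + (x^2) dz.
Step 2: Apply d again. Using the 1-form formula, the coefficient of dx ∧ dy in d(df) is ∂^2 f/∂x ∂y - ∂^2 f/∂y ∂x = (0) - (0) = 0 (equality of mixed partials for smooth f).
Similarly for dx ∧ dz and dy ∧ dz — all coefficients vanish. So d(df) = 0.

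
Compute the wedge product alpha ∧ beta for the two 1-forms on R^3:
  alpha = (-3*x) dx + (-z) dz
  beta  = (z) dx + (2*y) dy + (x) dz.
alpha ∧ beta = (-6*x*y) dx ∧ dy + (-3*x^2 + z^2) dx ∧ dz + (2*y*z) dy ∧ dz

Distribute the wedge, using dx_i ∧ dx_j = -dx_j ∧ dx_i and dx_i ∧ dx_i = 0. For each pair (i, j) with i < j, the coefficient of dx_i ∧ dx_j in alpha ∧ beta is (alpha_i * beta_j - alpha_j * beta_i). Collecting: alpha ∧ beta = (-6*x*y) dx ∧ dy + (-3*x^2 + z^2) dx ∧ dz + (2*y*z) dy ∧ dz.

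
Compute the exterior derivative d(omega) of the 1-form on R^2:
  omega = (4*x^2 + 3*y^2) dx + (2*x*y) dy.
d(omega) = (-4*y) dx ∧ dy

For a 1-form omega = sum_i f_i dx_i, the exterior derivative is
  d(omega) = sum_{i < j} (∂f_j/∂x_i - ∂f_i/∂x_j) dx_i ∧ dx_j.
  coefficient of dx ∧ dy: ∂f_2/∂x - ∂f_1/∂y = ∂(2*x*y)/∂x - ∂(4*x^2 + 3*y^2)/∂y = -4*y
Assembling: d(omega) = (-4*y) dx ∧ dy.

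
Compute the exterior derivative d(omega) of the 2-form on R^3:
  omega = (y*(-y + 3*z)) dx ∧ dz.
d(omega) = (2*y - 3*z) dx ∧ dy ∧ dz

For a 2-form omega = sum_{i<j} g_{ij} dx_i ∧ dx_j, the exterior derivative is
  d(omega) = sum_{i<j} d(g_{ij}) ∧ dx_i ∧ dx_j = sum_{i<j, k} (∂g_{ij}/∂x_k) dx_k ∧ dx_i ∧ dx_j.
Expand each term, using dx_k ∧ dx_i ∧ dx_j = sgn(permutation) dx_{(a)} ∧ dx_{(b)} ∧ dx_{(c)} with (a < b < c) sorted:
  d(y*(-y + 3*z)) includes (∂/∂y)(y*(-y + 3*z)) dy = (-2*y + 3*z) dy, which multiplied by dx ∧ dz gives (2*y - 3*z) dx ∧ dy ∧ dz
Collecting like 3-forms: d(omega) = (2*y - 3*z) dx ∧ dy ∧ dz.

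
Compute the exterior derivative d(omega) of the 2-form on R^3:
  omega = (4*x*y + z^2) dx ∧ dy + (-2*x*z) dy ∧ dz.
d(omega) = 0

For a 2-form omega = sum_{i<j} g_{ij} dx_i ∧ dx_j, the exterior derivative is
  d(omega) = sum_{i<j} d(g_{ij}) ∧ dx_i ∧ dx_j = sum_{i<j, k} (∂g_{ij}/∂x_k) dx_k ∧ dx_i ∧ dx_j.
Expand each term, using dx_k ∧ dx_i ∧ dx_j = sgn(permutation) dx_{(a)} ∧ dx_{(b)} ∧ dx_{(c)} with (a < b < c) sorted:
  d(4*x*y + z^2) includes (∂/∂z)(4*x*y + z^2) dz = (2*z) dz, which multiplied by dx ∧ dy gives (2*z) dx ∧ dy ∧ dz
  d(-2*x*z) includes (∂/∂x)(-2*x*z) dx = (-2*z) dx, which multiplied by dy ∧ dz gives (-2*z) dx ∧ dy ∧ dz
Collecting like 3-forms: d(omega) = 0.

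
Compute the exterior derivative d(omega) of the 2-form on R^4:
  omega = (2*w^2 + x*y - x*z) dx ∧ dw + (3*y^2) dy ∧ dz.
d(omega) = (-x) dx ∧ dy ∧ dw + (x) dx ∧ dz ∧ dw

For a 2-form omega = sum_{i<j} g_{ij} dx_i ∧ dx_j, the exterior derivative is
  d(omega) = sum_{i<j} d(g_{ij}) ∧ dx_i ∧ dx_j = sum_{i<j, k} (∂g_{ij}/∂x_k) dx_k ∧ dx_i ∧ dx_j.
Expand each term, using dx_k ∧ dx_i ∧ dx_j = sgn(permutation) dx_{(a)} ∧ dx_{(b)} ∧ dx_{(c)} with (a < b < c) sorted:
  d(2*w^2 + x*y - x*z) includes (∂/∂y)(2*w^2 + x*y - x*z) dy = (x) dy, which multiplied by dx ∧ dw gives (-x) dx ∧ dy ∧ dw
  d(2*w^2 + x*y - x*z) includes (∂/∂z)(2*w^2 + x*y - x*z) dz = (-x) dz, which multiplied by dx ∧ dw gives (x) dx ∧ dz ∧ dw
Collecting like 3-forms: d(omega) = (-x) dx ∧ dy ∧ dw + (x) dx ∧ dz ∧ dw.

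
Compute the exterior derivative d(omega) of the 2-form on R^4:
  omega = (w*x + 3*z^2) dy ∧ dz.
d(omega) = (w) dx ∧ dy ∧ dz + (x) dy ∧ dz ∧ dw

For a 2-form omega = sum_{i<j} g_{ij} dx_i ∧ dx_j, the exterior derivative is
  d(omega) = sum_{i<j} d(g_{ij}) ∧ dx_i ∧ dx_j = sum_{i<j, k} (∂g_{ij}/∂x_k) dx_k ∧ dx_i ∧ dx_j.
Expand each term, using dx_k ∧ dx_i ∧ dx_j = sgn(permutation) dx_{(a)} ∧ dx_{(b)} ∧ dx_{(c)} with (a < b < c) sorted:
  d(w*x + 3*z^2) includes (∂/∂x)(w*x + 3*z^2) dx = (w) dx, which multiplied by dy ∧ dz gives (w) dx ∧ dy ∧ dz
  d(w*x + 3*z^2) includes (∂/∂w)(w*x + 3*z^2) dw = (x) dw, which multiplied by dy ∧ dz gives (x) dy ∧ dz ∧ dw
Collecting like 3-forms: d(omega) = (w) dx ∧ dy ∧ dz + (x) dy ∧ dz ∧ dw.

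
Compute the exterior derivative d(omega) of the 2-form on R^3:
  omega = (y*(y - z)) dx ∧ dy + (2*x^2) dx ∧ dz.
d(omega) = (-y) dx ∧ dy ∧ dz

For a 2-form omega = sum_{i<j} g_{ij} dx_i ∧ dx_j, the exterior derivative is
  d(omega) = sum_{i<j} d(g_{ij}) ∧ dx_i ∧ dx_j = sum_{i<j, k} (∂g_{ij}/∂x_k) dx_k ∧ dx_i ∧ dx_j.
Expand each term, using dx_k ∧ dx_i ∧ dx_j = sgn(permutation) dx_{(a)} ∧ dx_{(b)} ∧ dx_{(c)} with (a < b < c) sorted:
  d(y*(y - z)) includes (∂/∂z)(y*(y - z)) dz = (-y) dz, which multiplied by dx ∧ dy gives (-y) dx ∧ dy ∧ dz
Collecting like 3-forms: d(omega) = (-y) dx ∧ dy ∧ dz.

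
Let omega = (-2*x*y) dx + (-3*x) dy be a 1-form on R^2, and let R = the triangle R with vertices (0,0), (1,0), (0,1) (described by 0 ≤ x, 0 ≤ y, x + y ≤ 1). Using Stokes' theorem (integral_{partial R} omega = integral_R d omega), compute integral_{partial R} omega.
integral_(partial R) omega = -7/6

Stokes: integral_partial_R omega = integral_R d omega with d omega = (∂Q/∂x - ∂P/∂y) dx ∧ dy.
  ∂Q/∂x = -3
  ∂P/∂y = -2*x
  integrand = ∂Q/∂x - ∂P/∂y = 2*x - 3.
Integrating over R: integral_0^1 integral_0^{1-x} (2*x - 3) dy dx = -7/6.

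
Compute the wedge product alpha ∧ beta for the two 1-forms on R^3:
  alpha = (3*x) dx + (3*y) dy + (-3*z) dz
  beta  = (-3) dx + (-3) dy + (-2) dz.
alpha ∧ beta = (-9*x + 9*y) dx ∧ dy + (-6*x - 9*z) dx ∧ dz + (-6*y - 9*z) dy ∧ dz

Distribute the wedge, using dx_i ∧ dx_j = -dx_j ∧ dx_i and dx_i ∧ dx_i = 0. For each pair (i, j) with i < j, the coefficient of dx_i ∧ dx_j in alpha ∧ beta is (alpha_i * beta_j - alpha_j * beta_i). Collecting: alpha ∧ beta = (-9*x + 9*y) dx ∧ dy + (-6*x - 9*z) dx ∧ dz + (-6*y - 9*z) dy ∧ dz.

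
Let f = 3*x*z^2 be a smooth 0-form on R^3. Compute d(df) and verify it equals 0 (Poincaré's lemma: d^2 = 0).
d(df) = 0

Step 1: df = sum_i (∂f/∂x_i) dx_i = (3*z^2) dx + (0) dy + (6*x*z) dz.
Step 2: Apply d again. Using the 1-form formula, the coefficient of dx ∧ dy in d(df) is ∂^2 f/∂x ∂y - ∂^2 f/∂y ∂x = (0) - (0) = 0 (equality of mixed partials for smooth f).
Similarly for dx ∧ dz and dy ∧ dz — all coefficients vanish. So d(df) = 0.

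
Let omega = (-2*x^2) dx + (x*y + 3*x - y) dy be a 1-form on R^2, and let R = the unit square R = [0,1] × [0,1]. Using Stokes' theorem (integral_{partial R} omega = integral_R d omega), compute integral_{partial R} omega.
integral_(partial R) omega = 7/2

Stokes: integral_partial_R omega = integral_R d omega with d omega = (∂Q/∂x - ∂P/∂y) dx ∧ dy.
  ∂Q/∂x = y + 3
  ∂P/∂y = 0
  integrand = ∂Q/∂x - ∂P/∂y = y + 3.
Integrating over R: integral_0^1 integral_0^1 (y + 3) dx dy = 7/2.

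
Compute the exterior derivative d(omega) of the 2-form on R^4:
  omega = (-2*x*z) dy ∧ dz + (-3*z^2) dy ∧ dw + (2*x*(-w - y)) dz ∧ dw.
d(omega) = (-2*z) dx ∧ dy ∧ dz + (-2*x + 6*z) dy ∧ dz ∧ dw + (-2*w - 2*y) dx ∧ dz ∧ dw

For a 2-form omega = sum_{i<j} g_{ij} dx_i ∧ dx_j, the exterior derivative is
  d(omega) = sum_{i<j} d(g_{ij}) ∧ dx_i ∧ dx_j = sum_{i<j, k} (∂g_{ij}/∂x_k) dx_k ∧ dx_i ∧ dx_j.
Expand each term, using dx_k ∧ dx_i ∧ dx_j = sgn(permutation) dx_{(a)} ∧ dx_{(b)} ∧ dx_{(c)} with (a < b < c) sorted:
  d(-2*x*z) includes (∂/∂x)(-2*x*z) dx = (-2*z) dx, which multiplied by dy ∧ dz gives (-2*z) dx ∧ dy ∧ dz
  d(-3*z^2) includes (∂/∂z)(-3*z^2) dz = (-6*z) dz, which multiplied by dy ∧ dw gives (6*z) dy ∧ dz ∧ dw
  d(2*x*(-w - y)) includes (∂/∂x)(2*x*(-w - y)) dx = (-2*w - 2*y) dx, which multiplied by dz ∧ dw gives (-2*w - 2*y) dx ∧ dz ∧ dw
  d(2*x*(-w - y)) includes (∂/∂y)(2*x*(-w - y)) dy = (-2*x) dy, which multiplied by dz ∧ dw gives (-2*x) dy ∧ dz ∧ dw
Collecting like 3-forms: d(omega) = (-2*z) dx ∧ dy ∧ dz + (-2*x + 6*z) dy ∧ dz ∧ dw + (-2*w - 2*y) dx ∧ dz ∧ dw.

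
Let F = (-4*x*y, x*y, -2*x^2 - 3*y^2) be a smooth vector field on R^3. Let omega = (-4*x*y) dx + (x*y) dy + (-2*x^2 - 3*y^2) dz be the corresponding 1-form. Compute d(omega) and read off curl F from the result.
d(omega) = (-6*y) dy ∧ dz + (4*x) dz ∧ dx + (4*x + y) dx ∧ dy; curl F = (-6*y, 4*x, 4*x + y)

d omega = sum_{i<j} (∂f_j/∂x_i - ∂f_i/∂x_j) dx_i ∧ dx_j. Under the identification (dy ∧ dz, dz ∧ dx, dx ∧ dy) ↔ (e_x, e_y, e_z), the coefficients are exactly the components of curl F. Compute:
  ∂R/∂y - ∂Q/∂z = (-6*y) - (0) = -6*y
  ∂P/∂z - ∂R/∂x = (0) - (-4*x) = 4*x
  ∂Q/∂x - ∂P/∂y = (y) - (-4*x) = 4*x + y.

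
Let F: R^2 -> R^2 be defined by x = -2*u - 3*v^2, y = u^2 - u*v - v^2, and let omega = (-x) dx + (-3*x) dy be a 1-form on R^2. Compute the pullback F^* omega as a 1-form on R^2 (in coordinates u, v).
F^* omega = (12*u^2 + 18*u*v^2 - 6*u*v - 4*u - 9*v^3 - 6*v^2) du + (-6*u^2 - 9*u*v^2 - 24*u*v - 36*v^3) dv

Using F^*(f dg) = (f ∘ F) d(g ∘ F), substitute each coordinate x_i by F_i(u, v) in f_i, and replace dx_i by d F_i = (∂F_i/∂u) du + (∂F_i/∂v) dv.
  For the x component: f_1(F) = 2*u + 3*v^2; d F_1 = (-2) du + (-6*v) dv
  For the y component: f_2(F) = 6*u + 9*v^2; d F_2 = (2*u - v) du + (-u - 2*v) dv
Combining and collecting du, dv coefficients:
  coeff of du: 12*u^2 + 18*u*v^2 - 6*u*v - 4*u - 9*v^3 - 6*v^2
  coeff of dv: -6*u^2 - 9*u*v^2 - 24*u*v - 36*v^3
F^* omega = (12*u^2 + 18*u*v^2 - 6*u*v - 4*u - 9*v^3 - 6*v^2) du + (-6*u^2 - 9*u*v^2 - 24*u*v - 36*v^3) dv.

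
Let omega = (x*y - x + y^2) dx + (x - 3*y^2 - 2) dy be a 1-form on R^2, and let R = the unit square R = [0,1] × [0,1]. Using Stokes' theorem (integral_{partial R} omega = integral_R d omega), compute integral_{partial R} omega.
integral_(partial R) omega = -1/2

Stokes: integral_partial_R omega = integral_R d omega with d omega = (∂Q/∂x - ∂P/∂y) dx ∧ dy.
  ∂Q/∂x = 1
  ∂P/∂y = x + 2*y
  integrand = ∂Q/∂x - ∂P/∂y = -x - 2*y + 1.
Integrating over R: integral_0^1 integral_0^1 (-x - 2*y + 1) dx dy = -1/2.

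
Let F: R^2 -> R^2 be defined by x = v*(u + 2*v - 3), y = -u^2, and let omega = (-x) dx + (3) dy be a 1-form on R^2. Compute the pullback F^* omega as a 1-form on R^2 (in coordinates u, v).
F^* omega = (-u*v^2 - 6*u - 2*v^3 + 3*v^2) du + (v*(-u^2 - 6*u*v + 6*u - 8*v^2 + 18*v - 9)) dv

Using F^*(f dg) = (f ∘ F) d(g ∘ F), substitute each coordinate x_i by F_i(u, v) in f_i, and replace dx_i by d F_i = (∂F_i/∂u) du + (∂F_i/∂v) dv.
  For the x component: f_1(F) = v*(-u - 2*v + 3); d F_1 = (v) du + (u + 4*v - 3) dv
  For the y component: f_2(F) = 3; d F_2 = (-2*u) du + (0) dv
Combining and collecting du, dv coefficients:
  coeff of du: -u*v^2 - 6*u - 2*v^3 + 3*v^2
  coeff of dv: v*(-u^2 - 6*u*v + 6*u - 8*v^2 + 18*v - 9)
F^* omega = (-u*v^2 - 6*u - 2*v^3 + 3*v^2) du + (v*(-u^2 - 6*u*v + 6*u - 8*v^2 + 18*v - 9)) dv.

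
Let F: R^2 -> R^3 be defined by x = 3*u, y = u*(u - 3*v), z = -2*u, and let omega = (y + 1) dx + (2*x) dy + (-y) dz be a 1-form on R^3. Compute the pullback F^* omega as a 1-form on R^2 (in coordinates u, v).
F^* omega = (17*u^2 - 33*u*v + 3) du + (-18*u^2) dv

Using F^*(f dg) = (f ∘ F) d(g ∘ F), substitute each coordinate x_i by F_i(u, v) in f_i, and replace dx_i by d F_i = (∂F_i/∂u) du + (∂F_i/∂v) dv.
  For the x component: f_1(F) = u^2 - 3*u*v + 1; d F_1 = (3) du + (0) dv
  For the y component: f_2(F) = 6*u; d F_2 = (2*u - 3*v) du + (-3*u) dv
  For the z component: f_3(F) = u*(-u + 3*v); d F_3 = (-2) du + (0) dv
Combining and collecting du, dv coefficients:
  coeff of du: 17*u^2 - 33*u*v + 3
  coeff of dv: -18*u^2
F^* omega = (17*u^2 - 33*u*v + 3) du + (-18*u^2) dv.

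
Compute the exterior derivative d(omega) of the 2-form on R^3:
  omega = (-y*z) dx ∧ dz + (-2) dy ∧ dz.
d(omega) = (z) dx ∧ dy ∧ dz

For a 2-form omega = sum_{i<j} g_{ij} dx_i ∧ dx_j, the exterior derivative is
  d(omega) = sum_{i<j} d(g_{ij}) ∧ dx_i ∧ dx_j = sum_{i<j, k} (∂g_{ij}/∂x_k) dx_k ∧ dx_i ∧ dx_j.
Expand each term, using dx_k ∧ dx_i ∧ dx_j = sgn(permutation) dx_{(a)} ∧ dx_{(b)} ∧ dx_{(c)} with (a < b < c) sorted:
  d(-y*z) includes (∂/∂y)(-y*z) dy = (-z) dy, which multiplied by dx ∧ dz gives (z) dx ∧ dy ∧ dz
Collecting like 3-forms: d(omega) = (z) dx ∧ dy ∧ dz.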